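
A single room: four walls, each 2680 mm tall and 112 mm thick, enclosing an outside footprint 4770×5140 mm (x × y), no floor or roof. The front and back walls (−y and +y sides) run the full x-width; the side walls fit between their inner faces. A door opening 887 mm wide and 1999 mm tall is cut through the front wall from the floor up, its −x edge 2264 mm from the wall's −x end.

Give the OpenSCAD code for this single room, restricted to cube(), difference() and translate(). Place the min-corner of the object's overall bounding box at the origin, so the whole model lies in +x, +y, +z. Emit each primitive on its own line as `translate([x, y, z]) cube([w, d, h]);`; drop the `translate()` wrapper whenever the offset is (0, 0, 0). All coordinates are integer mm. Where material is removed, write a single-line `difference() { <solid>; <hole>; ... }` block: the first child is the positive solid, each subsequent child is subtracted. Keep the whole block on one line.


difference() { cube([4770, 112, 2680]); translate([2264, 0, 0]) cube([887, 112, 1999]); }
translate([0, 5028, 0]) cube([4770, 112, 2680]);
translate([0, 112, 0]) cube([112, 4916, 2680]);
translate([4658, 112, 0]) cube([112, 4916, 2680]);


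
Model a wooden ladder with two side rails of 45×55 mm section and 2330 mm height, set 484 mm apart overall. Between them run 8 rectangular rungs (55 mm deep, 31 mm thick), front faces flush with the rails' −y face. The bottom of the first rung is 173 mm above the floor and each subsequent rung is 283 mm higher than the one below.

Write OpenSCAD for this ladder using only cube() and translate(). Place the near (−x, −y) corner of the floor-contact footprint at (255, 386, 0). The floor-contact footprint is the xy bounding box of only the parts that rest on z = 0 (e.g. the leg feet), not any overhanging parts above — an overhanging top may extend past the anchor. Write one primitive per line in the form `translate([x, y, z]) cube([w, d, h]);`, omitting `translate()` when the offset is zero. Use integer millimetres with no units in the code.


translate([255, 386, 0]) cube([45, 55, 2330]);
translate([694, 386, 0]) cube([45, 55, 2330]);
translate([300, 386, 173]) cube([394, 55, 31]);
translate([300, 386, 456]) cube([394, 55, 31]);
translate([300, 386, 739]) cube([394, 55, 31]);
translate([300, 386, 1022]) cube([394, 55, 31]);
translate([300, 386, 1305]) cube([394, 55, 31]);
translate([300, 386, 1588]) cube([394, 55, 31]);
translate([300, 386, 1871]) cube([394, 55, 31]);
translate([300, 386, 2154]) cube([394, 55, 31]);


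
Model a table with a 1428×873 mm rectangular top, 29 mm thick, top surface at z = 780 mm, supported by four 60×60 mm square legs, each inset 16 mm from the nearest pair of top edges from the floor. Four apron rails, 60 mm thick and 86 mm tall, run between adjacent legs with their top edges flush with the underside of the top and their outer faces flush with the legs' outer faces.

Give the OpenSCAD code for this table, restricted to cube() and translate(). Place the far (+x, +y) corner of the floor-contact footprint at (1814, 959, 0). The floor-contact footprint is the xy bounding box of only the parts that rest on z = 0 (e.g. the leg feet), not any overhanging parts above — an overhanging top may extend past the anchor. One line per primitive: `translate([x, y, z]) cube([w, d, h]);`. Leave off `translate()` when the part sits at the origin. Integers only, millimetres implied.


// leg_h = 780 - 29 = 751
// apron z = 751 - 86 = 665
translate([402, 102, 751]) cube([1428, 873, 29]);
translate([418, 118, 0]) cube([60, 60, 751]);
translate([1754, 118, 0]) cube([60, 60, 751]);
translate([418, 899, 0]) cube([60, 60, 751]);
translate([1754, 899, 0]) cube([60, 60, 751]);
translate([478, 118, 665]) cube([1276, 60, 86]);
translate([478, 899, 665]) cube([1276, 60, 86]);
translate([418, 178, 665]) cube([60, 721, 86]);
translate([1754, 178, 665]) cube([60, 721, 86]);


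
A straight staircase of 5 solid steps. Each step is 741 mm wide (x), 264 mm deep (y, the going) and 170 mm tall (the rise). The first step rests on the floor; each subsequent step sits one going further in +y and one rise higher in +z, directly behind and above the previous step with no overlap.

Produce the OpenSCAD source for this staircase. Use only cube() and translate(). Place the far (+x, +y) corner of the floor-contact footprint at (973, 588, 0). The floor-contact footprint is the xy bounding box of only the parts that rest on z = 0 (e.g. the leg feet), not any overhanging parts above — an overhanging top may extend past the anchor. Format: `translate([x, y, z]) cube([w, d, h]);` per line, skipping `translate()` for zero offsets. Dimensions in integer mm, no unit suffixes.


translate([232, 324, 0]) cube([741, 264, 170]);
translate([232, 588, 170]) cube([741, 264, 170]);
translate([232, 852, 340]) cube([741, 264, 170]);
translate([232, 1116, 510]) cube([741, 264, 170]);
translate([232, 1380, 680]) cube([741, 264, 170]);


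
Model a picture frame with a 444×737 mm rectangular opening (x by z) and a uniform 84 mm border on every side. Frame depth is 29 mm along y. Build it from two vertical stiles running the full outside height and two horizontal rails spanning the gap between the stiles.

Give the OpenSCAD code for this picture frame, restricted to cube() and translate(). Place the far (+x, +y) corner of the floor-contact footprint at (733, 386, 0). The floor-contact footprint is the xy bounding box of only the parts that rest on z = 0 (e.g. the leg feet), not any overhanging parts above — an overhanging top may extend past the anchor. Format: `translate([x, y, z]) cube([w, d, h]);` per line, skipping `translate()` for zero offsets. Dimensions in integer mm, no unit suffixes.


translate([121, 357, 0]) cube([84, 29, 905]);
translate([649, 357, 0]) cube([84, 29, 905]);
translate([205, 357, 0]) cube([444, 29, 84]);
translate([205, 357, 821]) cube([444, 29, 84]);


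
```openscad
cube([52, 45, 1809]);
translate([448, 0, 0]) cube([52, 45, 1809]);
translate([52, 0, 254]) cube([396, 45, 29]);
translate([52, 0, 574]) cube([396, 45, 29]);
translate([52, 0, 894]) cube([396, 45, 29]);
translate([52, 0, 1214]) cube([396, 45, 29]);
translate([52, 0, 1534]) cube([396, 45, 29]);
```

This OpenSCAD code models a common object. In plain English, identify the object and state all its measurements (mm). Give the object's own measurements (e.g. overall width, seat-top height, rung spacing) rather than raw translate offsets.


A straight ladder. Two 52×45 mm vertical rails, 1809 mm tall, stand 500 mm apart (outside-to-outside) with their front faces coplanar on the −y side. 5 rungs, each 45 mm deep and 29 mm tall, span between the inner faces of the rails, front faces flush with the rails. The lowest rung's underside is at z = 254 mm and rungs are spaced 320 mm apart (underside to underside).


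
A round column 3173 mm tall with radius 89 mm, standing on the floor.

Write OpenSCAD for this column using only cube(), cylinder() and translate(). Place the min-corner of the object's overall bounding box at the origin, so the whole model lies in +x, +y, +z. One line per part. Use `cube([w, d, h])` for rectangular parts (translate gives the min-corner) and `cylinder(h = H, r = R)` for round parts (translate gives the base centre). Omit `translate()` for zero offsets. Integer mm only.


translate([89, 89, 0]) cylinder(h = 3173, r = 89);


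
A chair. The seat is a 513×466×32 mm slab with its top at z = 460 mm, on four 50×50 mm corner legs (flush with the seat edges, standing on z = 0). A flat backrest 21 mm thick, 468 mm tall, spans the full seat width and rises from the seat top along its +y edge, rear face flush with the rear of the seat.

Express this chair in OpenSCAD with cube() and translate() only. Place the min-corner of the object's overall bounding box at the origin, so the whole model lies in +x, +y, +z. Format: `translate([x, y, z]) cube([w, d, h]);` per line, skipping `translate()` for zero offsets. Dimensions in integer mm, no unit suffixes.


translate([0, 0, 428]) cube([513, 466, 32]);
cube([50, 50, 428]);
translate([463, 0, 0]) cube([50, 50, 428]);
translate([0, 416, 0]) cube([50, 50, 428]);
translate([463, 416, 0]) cube([50, 50, 428]);
translate([0, 445, 460]) cube([513, 21, 468]);


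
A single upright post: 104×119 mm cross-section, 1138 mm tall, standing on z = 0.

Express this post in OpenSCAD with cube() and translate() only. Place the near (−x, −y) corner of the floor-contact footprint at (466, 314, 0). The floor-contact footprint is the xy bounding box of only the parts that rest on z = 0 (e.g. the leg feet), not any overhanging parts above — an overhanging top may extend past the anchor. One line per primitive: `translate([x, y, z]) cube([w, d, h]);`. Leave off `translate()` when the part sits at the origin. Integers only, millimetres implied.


translate([466, 314, 0]) cube([104, 119, 1138]);


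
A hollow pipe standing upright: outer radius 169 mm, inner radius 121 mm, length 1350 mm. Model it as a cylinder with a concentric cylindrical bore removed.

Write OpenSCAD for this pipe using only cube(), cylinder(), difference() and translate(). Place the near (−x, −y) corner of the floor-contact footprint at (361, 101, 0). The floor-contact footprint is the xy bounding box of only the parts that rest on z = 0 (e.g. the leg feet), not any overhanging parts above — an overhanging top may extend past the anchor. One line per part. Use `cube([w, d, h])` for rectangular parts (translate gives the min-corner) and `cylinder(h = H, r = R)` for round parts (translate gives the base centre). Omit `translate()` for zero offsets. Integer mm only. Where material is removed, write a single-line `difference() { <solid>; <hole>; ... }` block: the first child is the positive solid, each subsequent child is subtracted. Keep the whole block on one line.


difference() { translate([530, 270, 0]) cylinder(h = 1350, r = 169); translate([530, 270, 0]) cylinder(h = 1350, r = 121); }


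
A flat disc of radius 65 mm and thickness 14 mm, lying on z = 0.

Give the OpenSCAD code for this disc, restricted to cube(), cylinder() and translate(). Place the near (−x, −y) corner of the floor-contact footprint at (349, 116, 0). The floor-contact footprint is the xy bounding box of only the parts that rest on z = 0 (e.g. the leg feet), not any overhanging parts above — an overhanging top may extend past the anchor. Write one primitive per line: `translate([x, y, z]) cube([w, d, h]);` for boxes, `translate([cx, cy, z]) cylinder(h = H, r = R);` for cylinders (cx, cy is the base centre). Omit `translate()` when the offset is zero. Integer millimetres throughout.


translate([414, 181, 0]) cylinder(h = 14, r = 65);


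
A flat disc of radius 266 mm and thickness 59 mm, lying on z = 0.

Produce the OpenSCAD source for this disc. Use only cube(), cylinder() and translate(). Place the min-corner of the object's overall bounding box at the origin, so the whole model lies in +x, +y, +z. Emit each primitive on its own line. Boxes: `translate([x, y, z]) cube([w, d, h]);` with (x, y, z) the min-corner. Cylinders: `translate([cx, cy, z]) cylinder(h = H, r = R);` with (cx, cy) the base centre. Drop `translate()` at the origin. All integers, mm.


translate([266, 266, 0]) cylinder(h = 59, r = 266);


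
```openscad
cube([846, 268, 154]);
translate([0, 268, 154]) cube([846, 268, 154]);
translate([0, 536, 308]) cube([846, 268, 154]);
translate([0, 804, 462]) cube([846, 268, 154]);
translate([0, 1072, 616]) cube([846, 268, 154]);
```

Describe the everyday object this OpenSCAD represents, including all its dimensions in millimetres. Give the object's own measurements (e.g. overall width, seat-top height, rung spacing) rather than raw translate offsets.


A straight staircase of 5 solid steps. Each step is 846 mm wide (x), 268 mm deep (y, the going) and 154 mm tall (the rise). The first step rests on the floor; each subsequent step sits one going further in +y and one rise higher in +z, directly behind and above the previous step with no overlap.


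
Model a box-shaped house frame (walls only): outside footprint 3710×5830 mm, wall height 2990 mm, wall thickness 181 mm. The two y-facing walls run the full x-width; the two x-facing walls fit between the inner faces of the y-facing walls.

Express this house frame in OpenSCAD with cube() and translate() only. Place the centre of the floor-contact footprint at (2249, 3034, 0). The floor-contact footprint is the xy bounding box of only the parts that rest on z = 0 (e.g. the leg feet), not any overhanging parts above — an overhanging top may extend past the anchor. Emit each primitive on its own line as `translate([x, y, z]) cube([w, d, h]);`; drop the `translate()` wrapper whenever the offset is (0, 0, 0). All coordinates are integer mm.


translate([394, 119, 0]) cube([3710, 181, 2990]);
translate([394, 5768, 0]) cube([3710, 181, 2990]);
translate([394, 300, 0]) cube([181, 5468, 2990]);
translate([3923, 300, 0]) cube([181, 5468, 2990]);


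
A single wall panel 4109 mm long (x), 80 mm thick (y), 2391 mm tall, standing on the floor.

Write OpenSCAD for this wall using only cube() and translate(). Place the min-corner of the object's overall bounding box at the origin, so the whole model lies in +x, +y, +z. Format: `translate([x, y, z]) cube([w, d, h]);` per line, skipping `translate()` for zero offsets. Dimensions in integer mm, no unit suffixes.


cube([4109, 80, 2391]);


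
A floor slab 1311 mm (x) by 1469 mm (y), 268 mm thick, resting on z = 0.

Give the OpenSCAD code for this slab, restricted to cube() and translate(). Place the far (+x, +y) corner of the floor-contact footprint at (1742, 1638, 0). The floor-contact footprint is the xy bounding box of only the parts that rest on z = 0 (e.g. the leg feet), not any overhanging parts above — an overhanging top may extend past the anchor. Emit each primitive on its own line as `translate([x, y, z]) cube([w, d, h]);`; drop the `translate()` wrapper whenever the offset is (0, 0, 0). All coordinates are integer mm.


translate([431, 169, 0]) cube([1311, 1469, 268]);


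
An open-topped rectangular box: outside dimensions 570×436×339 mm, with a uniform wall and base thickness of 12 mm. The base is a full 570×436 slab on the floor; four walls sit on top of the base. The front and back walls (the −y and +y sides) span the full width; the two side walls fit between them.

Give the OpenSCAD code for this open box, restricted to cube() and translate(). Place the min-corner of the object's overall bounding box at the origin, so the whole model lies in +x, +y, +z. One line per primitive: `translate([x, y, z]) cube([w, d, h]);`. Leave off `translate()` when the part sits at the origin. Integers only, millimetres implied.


cube([570, 436, 12]);
translate([0, 0, 12]) cube([570, 12, 327]);
translate([0, 424, 12]) cube([570, 12, 327]);
translate([0, 12, 12]) cube([12, 412, 327]);
translate([558, 12, 12]) cube([12, 412, 327]);


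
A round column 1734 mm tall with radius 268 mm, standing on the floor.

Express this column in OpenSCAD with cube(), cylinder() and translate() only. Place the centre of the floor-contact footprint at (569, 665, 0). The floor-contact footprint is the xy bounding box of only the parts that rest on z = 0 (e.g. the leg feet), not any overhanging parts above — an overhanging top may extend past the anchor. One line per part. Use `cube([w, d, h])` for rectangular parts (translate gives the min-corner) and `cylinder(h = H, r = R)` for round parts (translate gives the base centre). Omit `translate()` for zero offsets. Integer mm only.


translate([569, 665, 0]) cylinder(h = 1734, r = 268);


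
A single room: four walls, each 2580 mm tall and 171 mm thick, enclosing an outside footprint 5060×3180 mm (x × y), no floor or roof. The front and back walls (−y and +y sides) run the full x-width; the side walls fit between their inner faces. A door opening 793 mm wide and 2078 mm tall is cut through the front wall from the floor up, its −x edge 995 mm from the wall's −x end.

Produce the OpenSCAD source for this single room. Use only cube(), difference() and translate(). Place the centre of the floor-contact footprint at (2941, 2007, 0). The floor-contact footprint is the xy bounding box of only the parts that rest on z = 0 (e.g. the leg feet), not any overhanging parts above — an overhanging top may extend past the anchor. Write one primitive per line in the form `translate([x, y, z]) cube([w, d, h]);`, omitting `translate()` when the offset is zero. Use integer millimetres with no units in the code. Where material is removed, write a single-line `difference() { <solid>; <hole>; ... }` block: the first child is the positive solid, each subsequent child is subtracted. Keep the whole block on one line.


difference() { translate([411, 417, 0]) cube([5060, 171, 2580]); translate([1406, 417, 0]) cube([793, 171, 2078]); }
translate([411, 3426, 0]) cube([5060, 171, 2580]);
translate([411, 588, 0]) cube([171, 2838, 2580]);
translate([5300, 588, 0]) cube([171, 2838, 2580]);


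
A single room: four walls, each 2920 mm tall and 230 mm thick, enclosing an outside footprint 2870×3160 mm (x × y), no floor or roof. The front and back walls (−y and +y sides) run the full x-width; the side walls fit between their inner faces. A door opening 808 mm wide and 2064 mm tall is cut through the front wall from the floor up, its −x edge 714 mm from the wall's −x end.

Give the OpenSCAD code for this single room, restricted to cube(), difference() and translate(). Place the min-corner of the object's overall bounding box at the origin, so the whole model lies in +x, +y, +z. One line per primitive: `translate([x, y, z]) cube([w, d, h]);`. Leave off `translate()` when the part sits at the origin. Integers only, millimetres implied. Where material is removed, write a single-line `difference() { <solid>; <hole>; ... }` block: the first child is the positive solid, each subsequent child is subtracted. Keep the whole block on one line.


difference() { cube([2870, 230, 2920]); translate([714, 0, 0]) cube([808, 230, 2064]); }
translate([0, 2930, 0]) cube([2870, 230, 2920]);
translate([0, 230, 0]) cube([230, 2700, 2920]);
translate([2640, 230, 0]) cube([230, 2700, 2920]);


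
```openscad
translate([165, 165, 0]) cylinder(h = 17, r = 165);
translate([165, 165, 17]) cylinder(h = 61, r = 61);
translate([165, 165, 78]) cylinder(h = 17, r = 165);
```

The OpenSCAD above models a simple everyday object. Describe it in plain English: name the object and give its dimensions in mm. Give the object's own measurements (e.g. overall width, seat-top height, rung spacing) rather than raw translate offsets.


A spool: two coaxial disc flanges of radius 165 mm and thickness 17 mm, joined by a core cylinder of radius 61 mm and height 61 mm. The lower flange rests on z = 0 and the three cylinders share a vertical axis.


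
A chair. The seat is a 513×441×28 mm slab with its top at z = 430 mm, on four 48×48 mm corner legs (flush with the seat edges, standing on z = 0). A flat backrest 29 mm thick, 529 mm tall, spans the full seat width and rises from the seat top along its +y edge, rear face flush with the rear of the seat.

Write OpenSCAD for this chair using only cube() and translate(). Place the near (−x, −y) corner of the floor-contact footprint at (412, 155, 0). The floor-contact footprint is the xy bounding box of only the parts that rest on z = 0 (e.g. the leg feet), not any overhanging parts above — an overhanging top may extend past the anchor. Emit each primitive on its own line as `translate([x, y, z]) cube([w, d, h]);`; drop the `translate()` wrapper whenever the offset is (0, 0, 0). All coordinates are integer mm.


translate([412, 155, 402]) cube([513, 441, 28]);
translate([412, 155, 0]) cube([48, 48, 402]);
translate([877, 155, 0]) cube([48, 48, 402]);
translate([412, 548, 0]) cube([48, 48, 402]);
translate([877, 548, 0]) cube([48, 48, 402]);
translate([412, 567, 430]) cube([513, 29, 529]);


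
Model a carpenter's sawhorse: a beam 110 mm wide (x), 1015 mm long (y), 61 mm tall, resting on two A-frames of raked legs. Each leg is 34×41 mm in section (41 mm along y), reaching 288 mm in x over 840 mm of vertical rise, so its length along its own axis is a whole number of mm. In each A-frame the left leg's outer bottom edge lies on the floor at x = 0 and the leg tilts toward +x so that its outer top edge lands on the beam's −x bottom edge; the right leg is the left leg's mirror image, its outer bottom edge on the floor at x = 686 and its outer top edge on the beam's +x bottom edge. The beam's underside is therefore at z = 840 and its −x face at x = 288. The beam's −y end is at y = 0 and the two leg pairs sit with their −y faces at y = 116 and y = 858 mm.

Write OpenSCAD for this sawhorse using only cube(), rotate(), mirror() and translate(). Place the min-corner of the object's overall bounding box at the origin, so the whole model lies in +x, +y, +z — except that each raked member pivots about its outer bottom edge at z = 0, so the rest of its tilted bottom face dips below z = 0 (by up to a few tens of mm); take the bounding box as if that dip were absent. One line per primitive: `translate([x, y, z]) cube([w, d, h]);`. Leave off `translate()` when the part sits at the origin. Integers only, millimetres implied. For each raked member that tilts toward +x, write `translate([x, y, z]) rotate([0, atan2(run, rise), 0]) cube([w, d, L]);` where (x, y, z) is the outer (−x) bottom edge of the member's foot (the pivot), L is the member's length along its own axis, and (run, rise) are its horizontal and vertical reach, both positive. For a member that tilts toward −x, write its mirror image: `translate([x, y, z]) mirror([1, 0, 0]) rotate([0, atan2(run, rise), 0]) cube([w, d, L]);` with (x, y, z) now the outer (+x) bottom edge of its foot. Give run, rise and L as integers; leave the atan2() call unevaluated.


translate([288, 0, 840]) cube([110, 1015, 61]);
translate([0, 116, 0]) rotate([0, atan2(288, 840), 0]) cube([34, 41, 888]);
translate([686, 116, 0]) mirror([1, 0, 0]) rotate([0, atan2(288, 840), 0]) cube([34, 41, 888]);
translate([0, 858, 0]) rotate([0, atan2(288, 840), 0]) cube([34, 41, 888]);
translate([686, 858, 0]) mirror([1, 0, 0]) rotate([0, atan2(288, 840), 0]) cube([34, 41, 888]);


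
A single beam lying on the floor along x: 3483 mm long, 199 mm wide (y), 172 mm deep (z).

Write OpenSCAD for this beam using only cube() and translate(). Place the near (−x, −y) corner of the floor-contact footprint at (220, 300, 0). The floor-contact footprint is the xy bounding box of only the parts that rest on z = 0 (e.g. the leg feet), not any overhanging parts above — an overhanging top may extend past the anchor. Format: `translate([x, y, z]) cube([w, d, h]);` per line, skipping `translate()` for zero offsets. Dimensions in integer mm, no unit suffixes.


translate([220, 300, 0]) cube([3483, 199, 172]);


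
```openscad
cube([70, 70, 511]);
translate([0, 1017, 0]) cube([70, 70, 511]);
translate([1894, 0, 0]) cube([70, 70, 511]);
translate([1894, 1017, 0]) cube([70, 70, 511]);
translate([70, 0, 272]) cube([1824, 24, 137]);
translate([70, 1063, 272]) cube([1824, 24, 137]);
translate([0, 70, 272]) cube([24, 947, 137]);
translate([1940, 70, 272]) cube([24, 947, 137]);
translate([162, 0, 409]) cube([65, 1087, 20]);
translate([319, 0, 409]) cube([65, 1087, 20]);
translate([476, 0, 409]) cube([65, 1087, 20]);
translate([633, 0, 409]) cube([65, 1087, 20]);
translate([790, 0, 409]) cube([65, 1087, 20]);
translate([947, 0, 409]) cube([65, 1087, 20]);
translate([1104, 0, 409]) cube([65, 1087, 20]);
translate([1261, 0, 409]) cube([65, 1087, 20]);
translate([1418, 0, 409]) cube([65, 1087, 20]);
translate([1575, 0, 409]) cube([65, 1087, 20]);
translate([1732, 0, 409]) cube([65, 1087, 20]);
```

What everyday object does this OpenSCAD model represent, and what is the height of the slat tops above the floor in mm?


A bed frame. The slat-top height is 429 mm.

Four posts, four rails, and a row of slats — a bed frame. Slats sit on the rails at z = 272 + 137 = 409; with slat thickness 20, the top is 429 mm.


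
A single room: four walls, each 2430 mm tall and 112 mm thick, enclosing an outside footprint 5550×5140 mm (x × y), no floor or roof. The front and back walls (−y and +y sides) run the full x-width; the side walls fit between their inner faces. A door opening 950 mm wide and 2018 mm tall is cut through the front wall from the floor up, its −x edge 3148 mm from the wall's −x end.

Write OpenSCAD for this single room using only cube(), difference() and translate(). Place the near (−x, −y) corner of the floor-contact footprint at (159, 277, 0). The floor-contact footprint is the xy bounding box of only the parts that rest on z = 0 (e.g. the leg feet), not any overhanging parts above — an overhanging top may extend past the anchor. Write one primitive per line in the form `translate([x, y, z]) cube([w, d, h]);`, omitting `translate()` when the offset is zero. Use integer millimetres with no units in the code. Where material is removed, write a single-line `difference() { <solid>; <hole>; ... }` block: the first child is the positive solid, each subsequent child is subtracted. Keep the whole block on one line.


difference() { translate([159, 277, 0]) cube([5550, 112, 2430]); translate([3307, 277, 0]) cube([950, 112, 2018]); }
translate([159, 5305, 0]) cube([5550, 112, 2430]);
translate([159, 389, 0]) cube([112, 4916, 2430]);
translate([5597, 389, 0]) cube([112, 4916, 2430]);


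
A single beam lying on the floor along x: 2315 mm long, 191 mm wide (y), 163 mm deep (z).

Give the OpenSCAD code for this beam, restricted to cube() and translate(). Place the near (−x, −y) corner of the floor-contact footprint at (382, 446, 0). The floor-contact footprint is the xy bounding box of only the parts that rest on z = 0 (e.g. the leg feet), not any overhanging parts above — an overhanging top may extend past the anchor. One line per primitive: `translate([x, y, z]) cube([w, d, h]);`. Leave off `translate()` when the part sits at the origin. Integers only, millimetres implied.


translate([382, 446, 0]) cube([2315, 191, 163]);


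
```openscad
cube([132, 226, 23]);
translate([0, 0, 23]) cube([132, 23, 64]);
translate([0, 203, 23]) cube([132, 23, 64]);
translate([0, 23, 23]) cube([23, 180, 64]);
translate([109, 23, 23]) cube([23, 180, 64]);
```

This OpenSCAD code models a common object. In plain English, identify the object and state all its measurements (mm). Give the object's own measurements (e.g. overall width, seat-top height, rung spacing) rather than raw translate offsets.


An open-topped rectangular box: outside dimensions 132×226×87 mm, with a uniform wall and base thickness of 23 mm. The base is a full 132×226 slab on the floor; four walls sit on top of the base. The front and back walls (the −y and +y sides) span the full width; the two side walls fit between them.


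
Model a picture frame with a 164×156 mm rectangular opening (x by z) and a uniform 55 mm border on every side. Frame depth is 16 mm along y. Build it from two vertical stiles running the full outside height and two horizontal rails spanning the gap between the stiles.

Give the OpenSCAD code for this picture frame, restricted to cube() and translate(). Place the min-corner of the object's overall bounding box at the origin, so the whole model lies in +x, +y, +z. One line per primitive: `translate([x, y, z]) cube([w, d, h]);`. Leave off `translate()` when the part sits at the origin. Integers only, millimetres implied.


cube([55, 16, 266]);
translate([219, 0, 0]) cube([55, 16, 266]);
translate([55, 0, 0]) cube([164, 16, 55]);
translate([55, 0, 211]) cube([164, 16, 55]);


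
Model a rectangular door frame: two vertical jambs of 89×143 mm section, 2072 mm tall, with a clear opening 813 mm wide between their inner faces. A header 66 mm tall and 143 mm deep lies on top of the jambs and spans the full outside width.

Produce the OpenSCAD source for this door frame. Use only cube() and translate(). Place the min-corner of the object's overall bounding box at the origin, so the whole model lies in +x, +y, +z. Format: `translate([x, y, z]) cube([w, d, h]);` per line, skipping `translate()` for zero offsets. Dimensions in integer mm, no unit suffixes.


cube([89, 143, 2072]);
translate([902, 0, 0]) cube([89, 143, 2072]);
translate([0, 0, 2072]) cube([991, 143, 66]);


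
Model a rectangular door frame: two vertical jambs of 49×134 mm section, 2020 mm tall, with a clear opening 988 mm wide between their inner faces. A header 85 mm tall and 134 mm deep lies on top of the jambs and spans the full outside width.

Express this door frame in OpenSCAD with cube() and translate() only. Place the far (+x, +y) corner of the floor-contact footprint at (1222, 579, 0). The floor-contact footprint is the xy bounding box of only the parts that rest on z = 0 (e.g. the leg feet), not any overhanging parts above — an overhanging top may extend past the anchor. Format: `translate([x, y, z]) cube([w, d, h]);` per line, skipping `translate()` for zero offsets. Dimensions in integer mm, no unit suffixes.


translate([136, 445, 0]) cube([49, 134, 2020]);
translate([1173, 445, 0]) cube([49, 134, 2020]);
translate([136, 445, 2020]) cube([1086, 134, 85]);


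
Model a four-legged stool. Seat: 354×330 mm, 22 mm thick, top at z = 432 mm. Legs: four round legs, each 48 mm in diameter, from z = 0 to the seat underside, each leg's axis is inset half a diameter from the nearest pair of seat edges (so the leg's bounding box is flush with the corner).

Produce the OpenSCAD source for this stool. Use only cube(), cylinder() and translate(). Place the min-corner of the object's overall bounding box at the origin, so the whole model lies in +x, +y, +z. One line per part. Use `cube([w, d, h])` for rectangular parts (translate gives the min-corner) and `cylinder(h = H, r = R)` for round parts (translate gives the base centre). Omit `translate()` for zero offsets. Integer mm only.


translate([0, 0, 410]) cube([354, 330, 22]);
translate([24, 24, 0]) cylinder(h = 410, r = 24);
translate([330, 24, 0]) cylinder(h = 410, r = 24);
translate([24, 306, 0]) cylinder(h = 410, r = 24);
translate([330, 306, 0]) cylinder(h = 410, r = 24);


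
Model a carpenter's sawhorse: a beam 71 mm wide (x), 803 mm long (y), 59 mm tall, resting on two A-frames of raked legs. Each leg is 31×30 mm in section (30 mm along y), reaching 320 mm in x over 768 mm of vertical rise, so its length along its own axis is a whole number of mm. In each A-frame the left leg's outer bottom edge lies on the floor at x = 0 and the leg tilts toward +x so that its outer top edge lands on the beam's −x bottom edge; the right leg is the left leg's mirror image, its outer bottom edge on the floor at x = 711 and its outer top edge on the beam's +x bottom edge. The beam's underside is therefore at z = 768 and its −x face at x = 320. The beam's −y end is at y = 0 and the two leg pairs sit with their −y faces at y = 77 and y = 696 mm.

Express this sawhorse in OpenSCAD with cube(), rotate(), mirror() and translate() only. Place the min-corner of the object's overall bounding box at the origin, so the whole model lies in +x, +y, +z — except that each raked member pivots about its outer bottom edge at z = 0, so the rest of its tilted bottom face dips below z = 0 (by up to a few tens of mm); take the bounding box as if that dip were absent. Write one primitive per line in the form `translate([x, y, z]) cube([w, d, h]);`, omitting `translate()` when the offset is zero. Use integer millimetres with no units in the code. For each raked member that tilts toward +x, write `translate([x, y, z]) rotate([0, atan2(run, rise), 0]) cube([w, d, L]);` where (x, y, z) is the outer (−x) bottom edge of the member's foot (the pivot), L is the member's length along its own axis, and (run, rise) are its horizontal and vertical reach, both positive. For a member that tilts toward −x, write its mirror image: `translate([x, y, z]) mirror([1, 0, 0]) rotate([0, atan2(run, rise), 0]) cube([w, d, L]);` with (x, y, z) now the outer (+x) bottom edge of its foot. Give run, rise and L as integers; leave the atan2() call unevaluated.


translate([320, 0, 768]) cube([71, 803, 59]);
translate([0, 77, 0]) rotate([0, atan2(320, 768), 0]) cube([31, 30, 832]);
translate([711, 77, 0]) mirror([1, 0, 0]) rotate([0, atan2(320, 768), 0]) cube([31, 30, 832]);
translate([0, 696, 0]) rotate([0, atan2(320, 768), 0]) cube([31, 30, 832]);
translate([711, 696, 0]) mirror([1, 0, 0]) rotate([0, atan2(320, 768), 0]) cube([31, 30, 832]);


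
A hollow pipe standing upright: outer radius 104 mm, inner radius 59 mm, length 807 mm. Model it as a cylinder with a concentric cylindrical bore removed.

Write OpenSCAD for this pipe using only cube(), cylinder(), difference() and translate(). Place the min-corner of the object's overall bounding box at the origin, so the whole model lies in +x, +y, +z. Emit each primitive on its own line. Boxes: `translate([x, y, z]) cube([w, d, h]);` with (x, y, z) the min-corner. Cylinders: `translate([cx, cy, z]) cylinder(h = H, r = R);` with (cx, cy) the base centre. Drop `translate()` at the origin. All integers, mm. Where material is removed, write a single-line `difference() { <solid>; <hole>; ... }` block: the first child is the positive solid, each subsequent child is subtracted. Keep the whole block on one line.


difference() { translate([104, 104, 0]) cylinder(h = 807, r = 104); translate([104, 104, 0]) cylinder(h = 807, r = 59); }


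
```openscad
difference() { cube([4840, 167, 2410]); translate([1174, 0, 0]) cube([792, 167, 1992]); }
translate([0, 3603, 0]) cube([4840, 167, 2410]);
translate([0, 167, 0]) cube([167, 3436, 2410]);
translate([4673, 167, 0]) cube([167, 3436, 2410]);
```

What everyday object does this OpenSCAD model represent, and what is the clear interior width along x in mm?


A single room. The interior width is 4506 mm.

Four walls enclosing a rectangle with a door in the front wall — a room. Outside width 4840 minus two 167 mm walls gives 4506 mm.


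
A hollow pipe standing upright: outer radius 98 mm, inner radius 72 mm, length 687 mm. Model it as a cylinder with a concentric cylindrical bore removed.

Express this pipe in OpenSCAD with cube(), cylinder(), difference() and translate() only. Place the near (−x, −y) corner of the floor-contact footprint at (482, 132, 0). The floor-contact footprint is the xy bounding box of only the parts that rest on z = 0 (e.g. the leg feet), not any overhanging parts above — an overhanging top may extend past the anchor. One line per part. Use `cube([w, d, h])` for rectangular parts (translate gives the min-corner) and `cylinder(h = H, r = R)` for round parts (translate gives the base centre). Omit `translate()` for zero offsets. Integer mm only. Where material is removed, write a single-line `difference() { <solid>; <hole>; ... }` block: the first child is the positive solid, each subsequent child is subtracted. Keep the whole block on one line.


difference() { translate([580, 230, 0]) cylinder(h = 687, r = 98); translate([580, 230, 0]) cylinder(h = 687, r = 72); }


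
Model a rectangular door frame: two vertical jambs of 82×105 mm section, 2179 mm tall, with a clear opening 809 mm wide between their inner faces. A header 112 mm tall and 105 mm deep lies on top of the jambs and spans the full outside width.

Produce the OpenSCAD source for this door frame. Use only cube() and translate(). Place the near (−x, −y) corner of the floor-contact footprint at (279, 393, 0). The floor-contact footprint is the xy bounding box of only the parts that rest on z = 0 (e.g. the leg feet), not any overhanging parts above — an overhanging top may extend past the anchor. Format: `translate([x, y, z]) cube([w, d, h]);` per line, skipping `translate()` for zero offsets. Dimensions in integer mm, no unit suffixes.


translate([279, 393, 0]) cube([82, 105, 2179]);
translate([1170, 393, 0]) cube([82, 105, 2179]);
translate([279, 393, 2179]) cube([973, 105, 112]);


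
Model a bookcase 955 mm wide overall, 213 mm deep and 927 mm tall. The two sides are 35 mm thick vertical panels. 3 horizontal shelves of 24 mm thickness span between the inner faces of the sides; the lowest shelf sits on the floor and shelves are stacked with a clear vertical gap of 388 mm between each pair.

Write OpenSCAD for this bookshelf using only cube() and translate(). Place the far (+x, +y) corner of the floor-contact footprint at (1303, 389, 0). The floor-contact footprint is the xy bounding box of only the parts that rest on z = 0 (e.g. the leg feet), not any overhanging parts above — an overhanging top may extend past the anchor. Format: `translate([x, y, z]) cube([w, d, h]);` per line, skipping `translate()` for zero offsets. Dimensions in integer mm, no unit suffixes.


translate([348, 176, 0]) cube([35, 213, 927]);
translate([1268, 176, 0]) cube([35, 213, 927]);
translate([383, 176, 0]) cube([885, 213, 24]);
translate([383, 176, 412]) cube([885, 213, 24]);
translate([383, 176, 824]) cube([885, 213, 24]);


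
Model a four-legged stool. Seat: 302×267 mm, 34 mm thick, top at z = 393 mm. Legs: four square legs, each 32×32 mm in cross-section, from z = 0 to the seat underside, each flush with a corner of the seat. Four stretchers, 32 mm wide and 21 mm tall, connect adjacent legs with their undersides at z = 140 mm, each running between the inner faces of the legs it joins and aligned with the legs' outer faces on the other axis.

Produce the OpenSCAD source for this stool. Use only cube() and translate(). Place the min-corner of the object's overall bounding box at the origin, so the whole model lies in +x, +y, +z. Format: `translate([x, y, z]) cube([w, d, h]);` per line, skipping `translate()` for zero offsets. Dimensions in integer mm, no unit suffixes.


translate([0, 0, 359]) cube([302, 267, 34]);
cube([32, 32, 359]);
translate([270, 0, 0]) cube([32, 32, 359]);
translate([0, 235, 0]) cube([32, 32, 359]);
translate([270, 235, 0]) cube([32, 32, 359]);
translate([32, 0, 140]) cube([238, 32, 21]);
translate([32, 235, 140]) cube([238, 32, 21]);
translate([0, 32, 140]) cube([32, 203, 21]);
translate([270, 32, 140]) cube([32, 203, 21]);


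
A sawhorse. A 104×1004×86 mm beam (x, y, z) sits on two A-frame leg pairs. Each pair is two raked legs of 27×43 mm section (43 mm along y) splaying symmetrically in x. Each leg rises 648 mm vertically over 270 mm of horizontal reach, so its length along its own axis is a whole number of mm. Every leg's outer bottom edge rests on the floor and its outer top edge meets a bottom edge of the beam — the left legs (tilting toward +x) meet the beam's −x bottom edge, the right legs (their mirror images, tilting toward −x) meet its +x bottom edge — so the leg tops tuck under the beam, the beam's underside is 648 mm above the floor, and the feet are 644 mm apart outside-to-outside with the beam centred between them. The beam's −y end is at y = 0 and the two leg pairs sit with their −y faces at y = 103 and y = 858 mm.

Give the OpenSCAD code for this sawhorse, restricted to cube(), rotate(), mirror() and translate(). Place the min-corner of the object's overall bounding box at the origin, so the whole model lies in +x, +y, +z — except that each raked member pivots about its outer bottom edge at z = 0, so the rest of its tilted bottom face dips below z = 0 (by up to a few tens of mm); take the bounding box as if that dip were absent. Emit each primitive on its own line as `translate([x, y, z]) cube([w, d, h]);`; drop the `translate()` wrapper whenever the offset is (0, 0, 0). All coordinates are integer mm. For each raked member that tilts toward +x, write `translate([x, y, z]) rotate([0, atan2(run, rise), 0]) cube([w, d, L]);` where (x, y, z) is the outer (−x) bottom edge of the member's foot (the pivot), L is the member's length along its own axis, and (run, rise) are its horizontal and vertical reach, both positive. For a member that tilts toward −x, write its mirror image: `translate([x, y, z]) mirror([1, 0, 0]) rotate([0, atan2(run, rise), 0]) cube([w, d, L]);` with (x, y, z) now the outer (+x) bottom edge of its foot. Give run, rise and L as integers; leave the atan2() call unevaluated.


// leg length = √(270² + 648²) = 702
// right-leg outer foot x = 2·270 + 104 = 644
// beam min-corner = (270, 0, 648)
translate([270, 0, 648]) cube([104, 1004, 86]);
translate([0, 103, 0]) rotate([0, atan2(270, 648), 0]) cube([27, 43, 702]);
translate([644, 103, 0]) mirror([1, 0, 0]) rotate([0, atan2(270, 648), 0]) cube([27, 43, 702]);
translate([0, 858, 0]) rotate([0, atan2(270, 648), 0]) cube([27, 43, 702]);
translate([644, 858, 0]) mirror([1, 0, 0]) rotate([0, atan2(270, 648), 0]) cube([27, 43, 702]);
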